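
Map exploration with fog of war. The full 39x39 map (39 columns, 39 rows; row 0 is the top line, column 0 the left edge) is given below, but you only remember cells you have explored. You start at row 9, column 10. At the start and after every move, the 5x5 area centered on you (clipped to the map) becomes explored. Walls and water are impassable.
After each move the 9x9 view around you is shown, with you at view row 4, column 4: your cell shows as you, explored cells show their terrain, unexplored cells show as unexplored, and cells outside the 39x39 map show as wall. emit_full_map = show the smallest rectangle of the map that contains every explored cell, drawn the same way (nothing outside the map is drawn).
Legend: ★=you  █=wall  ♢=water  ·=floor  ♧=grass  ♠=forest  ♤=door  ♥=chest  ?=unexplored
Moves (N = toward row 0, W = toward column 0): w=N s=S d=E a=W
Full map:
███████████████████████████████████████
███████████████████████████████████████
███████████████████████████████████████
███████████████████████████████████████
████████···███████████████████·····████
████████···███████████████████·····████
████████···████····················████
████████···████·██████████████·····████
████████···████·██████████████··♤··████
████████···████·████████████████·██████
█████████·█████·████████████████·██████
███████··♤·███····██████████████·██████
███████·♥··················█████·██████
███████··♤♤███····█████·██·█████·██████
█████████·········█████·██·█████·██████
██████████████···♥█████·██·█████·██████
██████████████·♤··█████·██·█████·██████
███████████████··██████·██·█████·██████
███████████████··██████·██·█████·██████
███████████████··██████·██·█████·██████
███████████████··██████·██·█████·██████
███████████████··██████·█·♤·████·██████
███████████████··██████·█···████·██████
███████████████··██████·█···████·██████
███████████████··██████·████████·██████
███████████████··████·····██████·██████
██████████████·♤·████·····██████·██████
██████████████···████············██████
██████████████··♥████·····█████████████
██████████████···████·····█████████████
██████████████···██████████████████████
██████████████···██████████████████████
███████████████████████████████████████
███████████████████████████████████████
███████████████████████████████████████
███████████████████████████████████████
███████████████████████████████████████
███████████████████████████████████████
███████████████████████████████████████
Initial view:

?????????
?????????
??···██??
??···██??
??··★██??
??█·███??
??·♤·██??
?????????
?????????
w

?????????
?????????
??···██??
??···██??
??··★██??
??···██??
??█·███??
??·♤·██??
?????????

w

?????????
?????????
??···██??
??···██??
??··★██??
??···██??
??···██??
??█·███??
??·♤·██??

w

?????????
?????????
??···██??
??···██??
??··★██??
??···██??
??···██??
??···██??
??█·███??

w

?????????
?????????
??█████??
??···██??
??··★██??
??···██??
??···██??
??···██??
??···██??

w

?????????
?????????
??█████??
??█████??
??··★██??
??···██??
??···██??
??···██??
??···██??

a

?????????
?????????
??██████?
??██████?
??█·★·██?
??█···██?
??█···██?
???···██?
???···██?

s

?????????
??██████?
??██████?
??█···██?
??█·★·██?
??█···██?
??█···██?
???···██?
???···██?

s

??██████?
??██████?
??█···██?
??█···██?
??█·★·██?
??█···██?
??█···██?
???···██?
???█·███?

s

??██████?
??█···██?
??█···██?
??█···██?
??█·★·██?
??█···██?
??█···██?
???█·███?
???·♤·██?

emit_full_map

██████
██████
█···██
█···██
█···██
█·★·██
█···██
█···██
?█·███
?·♤·██

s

??█···██?
??█···██?
??█···██?
??█···██?
??█·★·██?
??█···██?
??██·███?
???·♤·██?
?????????

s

??█···██?
??█···██?
??█···██?
??█···██?
??█·★·██?
??██·███?
??··♤·██?
?????????
?????????

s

??█···██?
??█···██?
??█···██?
??█···██?
??██★███?
??··♤·██?
??·♥···??
?????????
?????????

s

??█···██?
??█···██?
??█···██?
??██·███?
??··★·██?
??·♥···??
??··♤♤█??
?????????
?????????

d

?█···██??
?█···██??
?█···██??
?██·███??
?··♤★██??
?·♥····??
?··♤♤██??
?????????
?????????

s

?█···██??
?█···██??
?██·███??
?··♤·██??
?·♥·★··??
?··♤♤██??
??█····??
?????????
?????????

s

?█···██??
?██·███??
?··♤·██??
?·♥····??
?··♤★██??
??█····??
??█████??
?????????
?????????

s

?██·███??
?··♤·██??
?·♥····??
?··♤♤██??
??█·★··??
??█████??
??█████??
?????????
?????????

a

??██·███?
??··♤·██?
??·♥····?
??··♤♤██?
??██★···?
??██████?
??██████?
?????????
?????????

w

??█···██?
??██·███?
??··♤·██?
??·♥····?
??··★♤██?
??██····?
??██████?
??██████?
?????????

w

??█···██?
??█···██?
??██·███?
??··♤·██?
??·♥★···?
??··♤♤██?
??██····?
??██████?
??██████?

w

??█···██?
??█···██?
??█···██?
??██·███?
??··★·██?
??·♥····?
??··♤♤██?
??██····?
??██████?

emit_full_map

██████
██████
█···██
█···██
█···██
█···██
█···██
█···██
██·███
··★·██
·♥····
··♤♤██
██····
██████
██████

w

??█···██?
??█···██?
??█···██?
??█···██?
??██★███?
??··♤·██?
??·♥····?
??··♤♤██?
??██····?

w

??█···██?
??█···██?
??█···██?
??█···██?
??█·★·██?
??██·███?
??··♤·██?
??·♥····?
??··♤♤██?

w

??█···██?
??█···██?
??█···██?
??█···██?
??█·★·██?
??█···██?
??██·███?
??··♤·██?
??·♥····?

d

?█···██??
?█···██??
?█···██??
?█···██??
?█··★██??
?█···██??
?██·███??
?··♤·██??
?·♥····??

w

?██████??
?█···██??
?█···██??
?█···██??
?█··★██??
?█···██??
?█···██??
?██·███??
?··♤·██??

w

?██████??
?██████??
?█···██??
?█···██??
?█··★██??
?█···██??
?█···██??
?█···██??
?██·███??

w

?????????
?██████??
?██████??
?█···██??
?█··★██??
?█···██??
?█···██??
?█···██??
?█···██??

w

?????????
?????????
?██████??
?██████??
?█··★██??
?█···██??
?█···██??
?█···██??
?█···██??

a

?????????
?????????
??██████?
??██████?
??█·★·██?
??█···██?
??█···██?
??█···██?
??█···██?

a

?????????
?????????
??███████
??███████
??██★··██
??██···██
??██···██
???█···██
???█···██

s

?????????
??███████
??███████
??██···██
??██★··██
??██···██
??██···██
???█···██
???█···██

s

??███████
??███████
??██···██
??██···██
??██★··██
??██···██
??██···██
???█···██
???██·███

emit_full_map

███████
███████
██···██
██···██
██★··██
██···██
██···██
?█···██
?██·███
?··♤·██
?·♥····
?··♤♤██
?██····
?██████
?██████

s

??███████
??██···██
??██···██
??██···██
??██★··██
??██···██
??██···██
???██·███
???··♤·██

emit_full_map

███████
███████
██···██
██···██
██···██
██★··██
██···██
██···██
?██·███
?··♤·██
?·♥····
?··♤♤██
?██····
?██████
?██████


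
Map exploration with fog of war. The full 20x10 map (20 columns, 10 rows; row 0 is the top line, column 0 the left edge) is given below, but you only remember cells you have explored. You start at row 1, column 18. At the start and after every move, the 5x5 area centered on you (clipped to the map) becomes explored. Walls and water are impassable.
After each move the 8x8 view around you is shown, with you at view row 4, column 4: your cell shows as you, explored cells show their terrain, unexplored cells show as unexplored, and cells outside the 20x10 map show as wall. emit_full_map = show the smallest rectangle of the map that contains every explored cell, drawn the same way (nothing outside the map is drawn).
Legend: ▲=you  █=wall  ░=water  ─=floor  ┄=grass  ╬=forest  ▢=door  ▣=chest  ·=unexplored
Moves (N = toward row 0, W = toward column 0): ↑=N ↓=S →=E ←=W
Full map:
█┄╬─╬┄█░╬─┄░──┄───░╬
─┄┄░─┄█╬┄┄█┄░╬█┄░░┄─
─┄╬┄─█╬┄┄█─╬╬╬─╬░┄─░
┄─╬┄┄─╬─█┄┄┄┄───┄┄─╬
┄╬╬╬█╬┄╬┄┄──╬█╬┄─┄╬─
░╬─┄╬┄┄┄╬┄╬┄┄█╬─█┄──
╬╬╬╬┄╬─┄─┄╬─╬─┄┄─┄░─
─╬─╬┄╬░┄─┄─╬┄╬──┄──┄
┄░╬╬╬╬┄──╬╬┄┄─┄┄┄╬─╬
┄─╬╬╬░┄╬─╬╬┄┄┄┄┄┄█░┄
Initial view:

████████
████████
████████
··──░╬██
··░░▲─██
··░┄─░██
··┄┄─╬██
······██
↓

████████
████████
··──░╬██
··░░┄─██
··░┄▲░██
··┄┄─╬██
··─┄╬─██
······██

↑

████████
████████
████████
··──░╬██
··░░▲─██
··░┄─░██
··┄┄─╬██
··─┄╬─██

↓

████████
████████
··──░╬██
··░░┄─██
··░┄▲░██
··┄┄─╬██
··─┄╬─██
······██

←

████████
████████
··───░╬█
··┄░░┄─█
··╬░▲─░█
··─┄┄─╬█
··┄─┄╬─█
·······█

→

████████
████████
·───░╬██
·┄░░┄─██
·╬░┄▲░██
·─┄┄─╬██
·┄─┄╬─██
······██

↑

████████
████████
████████
·───░╬██
·┄░░▲─██
·╬░┄─░██
·─┄┄─╬██
·┄─┄╬─██

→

████████
████████
████████
───░╬███
┄░░┄▲███
╬░┄─░███
─┄┄─╬███
┄─┄╬─███

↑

████████
████████
████████
████████
───░▲███
┄░░┄─███
╬░┄─░███
─┄┄─╬███

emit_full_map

───░▲
┄░░┄─
╬░┄─░
─┄┄─╬
┄─┄╬─

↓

████████
████████
████████
───░╬███
┄░░┄▲███
╬░┄─░███
─┄┄─╬███
┄─┄╬─███

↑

████████
████████
████████
████████
───░▲███
┄░░┄─███
╬░┄─░███
─┄┄─╬███


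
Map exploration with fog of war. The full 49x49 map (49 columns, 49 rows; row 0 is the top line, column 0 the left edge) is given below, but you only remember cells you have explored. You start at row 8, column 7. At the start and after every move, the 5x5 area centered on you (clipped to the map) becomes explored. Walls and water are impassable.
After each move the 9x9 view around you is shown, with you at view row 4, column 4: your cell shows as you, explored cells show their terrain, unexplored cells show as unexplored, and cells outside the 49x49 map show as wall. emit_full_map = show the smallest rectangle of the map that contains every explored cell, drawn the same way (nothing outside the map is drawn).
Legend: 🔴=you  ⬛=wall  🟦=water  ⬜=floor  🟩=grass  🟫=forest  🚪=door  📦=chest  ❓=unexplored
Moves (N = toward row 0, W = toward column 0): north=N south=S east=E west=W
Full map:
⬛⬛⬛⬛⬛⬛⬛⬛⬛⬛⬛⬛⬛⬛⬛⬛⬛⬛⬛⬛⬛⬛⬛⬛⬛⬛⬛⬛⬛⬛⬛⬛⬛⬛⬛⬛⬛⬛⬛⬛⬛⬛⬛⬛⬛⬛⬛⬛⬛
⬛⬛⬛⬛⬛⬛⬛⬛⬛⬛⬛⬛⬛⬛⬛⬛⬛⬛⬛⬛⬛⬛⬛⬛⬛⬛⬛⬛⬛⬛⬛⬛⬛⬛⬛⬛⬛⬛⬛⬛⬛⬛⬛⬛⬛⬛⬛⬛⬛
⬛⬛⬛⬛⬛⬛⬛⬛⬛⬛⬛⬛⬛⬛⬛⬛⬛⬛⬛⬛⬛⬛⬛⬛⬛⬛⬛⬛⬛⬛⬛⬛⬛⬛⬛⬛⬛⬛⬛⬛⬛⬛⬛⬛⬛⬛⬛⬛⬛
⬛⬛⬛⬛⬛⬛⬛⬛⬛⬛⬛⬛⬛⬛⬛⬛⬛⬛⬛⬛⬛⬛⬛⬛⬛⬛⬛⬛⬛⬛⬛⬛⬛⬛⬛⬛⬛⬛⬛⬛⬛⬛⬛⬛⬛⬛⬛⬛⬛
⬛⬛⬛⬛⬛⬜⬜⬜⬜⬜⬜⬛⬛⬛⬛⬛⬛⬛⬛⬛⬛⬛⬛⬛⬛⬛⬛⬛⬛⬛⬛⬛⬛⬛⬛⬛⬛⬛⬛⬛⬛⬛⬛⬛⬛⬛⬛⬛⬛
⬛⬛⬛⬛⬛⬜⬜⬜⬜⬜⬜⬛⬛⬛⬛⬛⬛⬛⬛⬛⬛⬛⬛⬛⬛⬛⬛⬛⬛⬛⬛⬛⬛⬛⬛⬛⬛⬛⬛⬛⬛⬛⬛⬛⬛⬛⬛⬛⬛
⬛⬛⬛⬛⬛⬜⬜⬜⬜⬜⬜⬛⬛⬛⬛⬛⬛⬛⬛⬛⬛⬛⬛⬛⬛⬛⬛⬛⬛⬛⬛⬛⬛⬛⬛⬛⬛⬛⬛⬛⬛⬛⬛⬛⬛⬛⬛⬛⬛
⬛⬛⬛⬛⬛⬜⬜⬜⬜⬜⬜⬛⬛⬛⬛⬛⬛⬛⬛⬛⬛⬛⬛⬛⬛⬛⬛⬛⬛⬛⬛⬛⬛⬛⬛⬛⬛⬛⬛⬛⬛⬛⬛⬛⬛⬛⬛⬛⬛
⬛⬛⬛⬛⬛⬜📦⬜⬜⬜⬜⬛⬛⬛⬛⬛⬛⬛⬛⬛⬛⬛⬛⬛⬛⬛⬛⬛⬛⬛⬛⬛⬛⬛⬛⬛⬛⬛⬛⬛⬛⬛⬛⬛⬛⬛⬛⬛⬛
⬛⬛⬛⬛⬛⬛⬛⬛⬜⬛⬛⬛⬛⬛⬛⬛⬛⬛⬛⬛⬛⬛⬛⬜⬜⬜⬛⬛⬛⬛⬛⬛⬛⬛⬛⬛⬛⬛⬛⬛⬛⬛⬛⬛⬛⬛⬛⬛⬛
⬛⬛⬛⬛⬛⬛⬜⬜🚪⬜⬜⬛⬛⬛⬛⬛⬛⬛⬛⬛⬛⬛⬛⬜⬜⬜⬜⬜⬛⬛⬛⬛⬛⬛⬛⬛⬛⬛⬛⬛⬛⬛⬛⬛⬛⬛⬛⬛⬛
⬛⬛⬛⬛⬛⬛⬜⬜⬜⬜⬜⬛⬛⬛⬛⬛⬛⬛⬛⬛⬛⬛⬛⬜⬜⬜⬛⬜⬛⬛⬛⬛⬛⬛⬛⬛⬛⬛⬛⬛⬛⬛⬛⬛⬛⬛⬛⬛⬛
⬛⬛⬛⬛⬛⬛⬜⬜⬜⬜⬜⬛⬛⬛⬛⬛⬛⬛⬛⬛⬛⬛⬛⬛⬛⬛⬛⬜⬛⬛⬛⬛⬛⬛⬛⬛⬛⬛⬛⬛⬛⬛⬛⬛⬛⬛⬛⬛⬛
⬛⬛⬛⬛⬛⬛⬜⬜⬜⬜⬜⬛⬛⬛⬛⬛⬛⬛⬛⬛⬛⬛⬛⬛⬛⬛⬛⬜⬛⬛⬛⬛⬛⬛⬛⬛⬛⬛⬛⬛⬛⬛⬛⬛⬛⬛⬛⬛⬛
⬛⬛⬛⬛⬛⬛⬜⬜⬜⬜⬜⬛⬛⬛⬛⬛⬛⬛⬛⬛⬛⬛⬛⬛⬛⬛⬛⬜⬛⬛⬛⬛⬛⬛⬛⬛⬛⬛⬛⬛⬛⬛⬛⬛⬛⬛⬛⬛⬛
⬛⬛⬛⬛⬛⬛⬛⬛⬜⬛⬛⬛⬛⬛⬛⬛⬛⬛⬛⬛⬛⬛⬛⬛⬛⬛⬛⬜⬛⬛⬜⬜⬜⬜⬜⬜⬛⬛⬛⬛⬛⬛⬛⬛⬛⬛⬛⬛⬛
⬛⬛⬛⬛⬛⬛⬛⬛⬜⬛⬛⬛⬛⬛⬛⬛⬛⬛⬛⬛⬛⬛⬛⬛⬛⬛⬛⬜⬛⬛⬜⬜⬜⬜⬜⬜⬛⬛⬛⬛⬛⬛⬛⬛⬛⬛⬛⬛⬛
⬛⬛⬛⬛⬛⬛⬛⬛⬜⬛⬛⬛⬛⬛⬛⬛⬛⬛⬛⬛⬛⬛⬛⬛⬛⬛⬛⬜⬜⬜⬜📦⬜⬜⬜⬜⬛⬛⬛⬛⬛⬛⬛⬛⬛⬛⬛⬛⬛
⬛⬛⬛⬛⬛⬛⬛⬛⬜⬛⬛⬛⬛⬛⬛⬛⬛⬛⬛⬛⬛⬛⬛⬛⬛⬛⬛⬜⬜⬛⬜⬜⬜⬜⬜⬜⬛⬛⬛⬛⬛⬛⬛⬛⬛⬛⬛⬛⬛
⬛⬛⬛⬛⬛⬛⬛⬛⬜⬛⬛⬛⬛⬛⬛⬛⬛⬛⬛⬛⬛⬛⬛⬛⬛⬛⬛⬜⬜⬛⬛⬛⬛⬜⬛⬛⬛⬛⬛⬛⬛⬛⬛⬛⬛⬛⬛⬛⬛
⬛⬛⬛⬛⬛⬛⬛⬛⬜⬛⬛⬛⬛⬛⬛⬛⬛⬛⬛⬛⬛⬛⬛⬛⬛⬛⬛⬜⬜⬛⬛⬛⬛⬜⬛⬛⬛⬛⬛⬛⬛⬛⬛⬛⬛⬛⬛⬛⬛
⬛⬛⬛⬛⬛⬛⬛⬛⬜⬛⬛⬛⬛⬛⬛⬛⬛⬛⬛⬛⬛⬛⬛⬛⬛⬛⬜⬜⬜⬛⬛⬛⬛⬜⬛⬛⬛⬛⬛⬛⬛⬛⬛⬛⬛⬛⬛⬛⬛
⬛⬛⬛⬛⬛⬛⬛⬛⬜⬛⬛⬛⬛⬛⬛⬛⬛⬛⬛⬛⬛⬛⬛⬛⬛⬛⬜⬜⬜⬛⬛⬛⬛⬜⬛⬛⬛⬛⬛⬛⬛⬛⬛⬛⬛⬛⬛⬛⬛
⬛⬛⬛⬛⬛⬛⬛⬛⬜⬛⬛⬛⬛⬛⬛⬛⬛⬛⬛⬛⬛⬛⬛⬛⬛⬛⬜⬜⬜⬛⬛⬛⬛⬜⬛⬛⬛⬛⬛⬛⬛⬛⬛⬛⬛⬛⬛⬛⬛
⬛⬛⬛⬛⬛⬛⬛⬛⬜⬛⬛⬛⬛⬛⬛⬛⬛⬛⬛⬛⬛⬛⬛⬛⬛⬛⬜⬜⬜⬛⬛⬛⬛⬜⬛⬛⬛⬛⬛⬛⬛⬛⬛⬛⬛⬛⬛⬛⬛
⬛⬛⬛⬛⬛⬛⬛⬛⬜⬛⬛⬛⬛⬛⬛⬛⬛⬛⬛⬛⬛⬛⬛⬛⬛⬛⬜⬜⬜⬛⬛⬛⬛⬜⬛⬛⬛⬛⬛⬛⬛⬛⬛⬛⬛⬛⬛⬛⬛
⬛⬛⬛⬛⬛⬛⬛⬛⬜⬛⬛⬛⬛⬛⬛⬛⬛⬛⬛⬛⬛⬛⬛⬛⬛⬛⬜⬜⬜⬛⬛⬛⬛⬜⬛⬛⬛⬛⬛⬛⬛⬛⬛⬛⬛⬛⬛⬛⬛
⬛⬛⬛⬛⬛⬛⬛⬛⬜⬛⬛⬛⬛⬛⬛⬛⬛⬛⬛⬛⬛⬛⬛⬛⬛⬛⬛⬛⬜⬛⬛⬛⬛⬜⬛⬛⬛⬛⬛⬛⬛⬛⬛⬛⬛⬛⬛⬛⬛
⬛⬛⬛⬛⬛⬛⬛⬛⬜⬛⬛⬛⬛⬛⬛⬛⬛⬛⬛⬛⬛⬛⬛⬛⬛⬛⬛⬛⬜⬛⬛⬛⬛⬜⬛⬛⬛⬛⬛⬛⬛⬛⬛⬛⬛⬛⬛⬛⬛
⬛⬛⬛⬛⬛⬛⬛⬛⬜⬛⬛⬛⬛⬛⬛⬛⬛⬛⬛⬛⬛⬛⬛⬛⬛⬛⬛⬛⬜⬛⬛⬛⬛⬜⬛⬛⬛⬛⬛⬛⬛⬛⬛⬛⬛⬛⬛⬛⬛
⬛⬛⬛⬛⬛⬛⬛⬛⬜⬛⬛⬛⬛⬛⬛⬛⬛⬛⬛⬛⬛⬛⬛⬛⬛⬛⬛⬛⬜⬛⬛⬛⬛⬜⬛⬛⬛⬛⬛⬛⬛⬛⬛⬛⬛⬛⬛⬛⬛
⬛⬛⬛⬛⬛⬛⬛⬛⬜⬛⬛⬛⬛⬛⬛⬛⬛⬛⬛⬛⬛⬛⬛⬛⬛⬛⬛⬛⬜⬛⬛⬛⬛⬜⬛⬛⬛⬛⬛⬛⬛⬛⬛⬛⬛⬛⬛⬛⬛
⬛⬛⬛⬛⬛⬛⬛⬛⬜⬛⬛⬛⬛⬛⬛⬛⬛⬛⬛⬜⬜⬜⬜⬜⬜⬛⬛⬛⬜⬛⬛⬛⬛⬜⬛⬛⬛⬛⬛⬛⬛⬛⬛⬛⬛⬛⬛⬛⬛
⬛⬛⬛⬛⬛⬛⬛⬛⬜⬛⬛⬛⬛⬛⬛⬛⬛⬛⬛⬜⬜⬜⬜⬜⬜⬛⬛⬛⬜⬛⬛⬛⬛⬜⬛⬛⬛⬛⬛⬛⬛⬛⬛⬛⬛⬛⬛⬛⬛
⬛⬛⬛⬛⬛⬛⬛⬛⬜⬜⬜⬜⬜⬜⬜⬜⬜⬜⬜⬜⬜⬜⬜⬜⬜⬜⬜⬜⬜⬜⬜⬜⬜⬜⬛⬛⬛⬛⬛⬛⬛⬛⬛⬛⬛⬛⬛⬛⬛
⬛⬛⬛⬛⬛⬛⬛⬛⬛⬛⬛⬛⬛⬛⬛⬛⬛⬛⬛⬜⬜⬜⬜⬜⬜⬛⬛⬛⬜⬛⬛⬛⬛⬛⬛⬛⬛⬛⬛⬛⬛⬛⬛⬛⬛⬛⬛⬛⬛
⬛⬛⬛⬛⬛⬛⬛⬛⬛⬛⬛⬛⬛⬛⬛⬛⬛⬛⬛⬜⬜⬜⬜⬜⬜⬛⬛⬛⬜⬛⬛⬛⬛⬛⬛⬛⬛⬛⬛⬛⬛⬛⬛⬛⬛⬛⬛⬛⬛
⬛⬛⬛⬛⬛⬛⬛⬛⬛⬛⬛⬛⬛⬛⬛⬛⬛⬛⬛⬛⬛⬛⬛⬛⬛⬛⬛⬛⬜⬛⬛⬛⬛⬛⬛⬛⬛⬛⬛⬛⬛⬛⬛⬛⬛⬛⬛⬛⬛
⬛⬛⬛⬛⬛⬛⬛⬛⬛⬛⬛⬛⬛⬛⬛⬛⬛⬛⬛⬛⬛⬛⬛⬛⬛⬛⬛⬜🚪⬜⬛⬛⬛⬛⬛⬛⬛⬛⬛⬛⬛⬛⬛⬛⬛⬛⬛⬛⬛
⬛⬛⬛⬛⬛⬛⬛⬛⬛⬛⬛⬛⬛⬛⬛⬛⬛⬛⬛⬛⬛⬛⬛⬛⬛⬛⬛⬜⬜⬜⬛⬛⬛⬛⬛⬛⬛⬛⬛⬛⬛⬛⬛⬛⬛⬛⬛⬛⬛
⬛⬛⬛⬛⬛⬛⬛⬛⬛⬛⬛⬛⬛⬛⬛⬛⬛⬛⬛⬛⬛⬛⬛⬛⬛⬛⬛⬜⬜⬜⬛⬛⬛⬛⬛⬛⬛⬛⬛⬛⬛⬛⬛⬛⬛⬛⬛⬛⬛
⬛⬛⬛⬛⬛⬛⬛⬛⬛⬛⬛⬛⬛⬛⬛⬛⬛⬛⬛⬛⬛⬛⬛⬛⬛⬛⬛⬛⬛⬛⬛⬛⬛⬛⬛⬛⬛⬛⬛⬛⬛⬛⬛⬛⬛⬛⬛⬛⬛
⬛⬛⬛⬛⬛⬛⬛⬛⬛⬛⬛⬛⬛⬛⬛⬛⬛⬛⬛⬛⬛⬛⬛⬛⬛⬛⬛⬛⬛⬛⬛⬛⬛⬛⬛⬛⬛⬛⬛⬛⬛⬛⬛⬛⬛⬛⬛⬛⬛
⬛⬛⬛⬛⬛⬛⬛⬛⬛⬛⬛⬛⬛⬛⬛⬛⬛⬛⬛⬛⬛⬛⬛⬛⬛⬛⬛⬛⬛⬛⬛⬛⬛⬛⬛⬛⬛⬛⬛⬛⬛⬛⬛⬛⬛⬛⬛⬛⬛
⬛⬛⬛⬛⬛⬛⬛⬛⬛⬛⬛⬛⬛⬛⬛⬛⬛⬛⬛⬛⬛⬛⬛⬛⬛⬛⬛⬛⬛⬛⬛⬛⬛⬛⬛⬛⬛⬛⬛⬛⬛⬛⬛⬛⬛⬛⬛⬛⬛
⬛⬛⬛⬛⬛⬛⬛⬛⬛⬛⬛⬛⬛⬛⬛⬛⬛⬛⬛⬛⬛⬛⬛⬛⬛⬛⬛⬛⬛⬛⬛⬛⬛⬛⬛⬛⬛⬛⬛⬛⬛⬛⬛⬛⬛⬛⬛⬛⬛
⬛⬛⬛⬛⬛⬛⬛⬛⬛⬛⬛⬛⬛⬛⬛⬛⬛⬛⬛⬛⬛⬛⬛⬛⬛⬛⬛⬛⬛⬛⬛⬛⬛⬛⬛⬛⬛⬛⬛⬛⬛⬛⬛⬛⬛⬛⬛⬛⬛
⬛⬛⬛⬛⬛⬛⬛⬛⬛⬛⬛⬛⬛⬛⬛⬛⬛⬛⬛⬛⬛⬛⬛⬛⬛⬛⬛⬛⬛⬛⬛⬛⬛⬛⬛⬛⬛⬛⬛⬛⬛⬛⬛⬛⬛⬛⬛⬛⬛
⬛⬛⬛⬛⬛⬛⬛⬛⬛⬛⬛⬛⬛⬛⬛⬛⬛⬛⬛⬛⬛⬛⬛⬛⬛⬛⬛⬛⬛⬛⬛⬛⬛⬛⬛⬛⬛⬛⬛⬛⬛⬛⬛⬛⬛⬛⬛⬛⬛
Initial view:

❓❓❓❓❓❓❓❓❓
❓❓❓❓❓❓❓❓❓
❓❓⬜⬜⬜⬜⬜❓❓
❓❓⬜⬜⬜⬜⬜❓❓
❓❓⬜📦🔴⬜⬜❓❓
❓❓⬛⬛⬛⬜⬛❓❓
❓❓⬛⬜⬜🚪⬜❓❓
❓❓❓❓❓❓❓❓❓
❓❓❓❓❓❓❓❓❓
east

❓❓❓❓❓❓❓❓❓
❓❓❓❓❓❓❓❓❓
❓⬜⬜⬜⬜⬜⬜❓❓
❓⬜⬜⬜⬜⬜⬜❓❓
❓⬜📦⬜🔴⬜⬜❓❓
❓⬛⬛⬛⬜⬛⬛❓❓
❓⬛⬜⬜🚪⬜⬜❓❓
❓❓❓❓❓❓❓❓❓
❓❓❓❓❓❓❓❓❓

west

❓❓❓❓❓❓❓❓❓
❓❓❓❓❓❓❓❓❓
❓❓⬜⬜⬜⬜⬜⬜❓
❓❓⬜⬜⬜⬜⬜⬜❓
❓❓⬜📦🔴⬜⬜⬜❓
❓❓⬛⬛⬛⬜⬛⬛❓
❓❓⬛⬜⬜🚪⬜⬜❓
❓❓❓❓❓❓❓❓❓
❓❓❓❓❓❓❓❓❓

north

❓❓❓❓❓❓❓❓❓
❓❓❓❓❓❓❓❓❓
❓❓⬜⬜⬜⬜⬜❓❓
❓❓⬜⬜⬜⬜⬜⬜❓
❓❓⬜⬜🔴⬜⬜⬜❓
❓❓⬜📦⬜⬜⬜⬜❓
❓❓⬛⬛⬛⬜⬛⬛❓
❓❓⬛⬜⬜🚪⬜⬜❓
❓❓❓❓❓❓❓❓❓

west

❓❓❓❓❓❓❓❓❓
❓❓❓❓❓❓❓❓❓
❓❓⬛⬜⬜⬜⬜⬜❓
❓❓⬛⬜⬜⬜⬜⬜⬜
❓❓⬛⬜🔴⬜⬜⬜⬜
❓❓⬛⬜📦⬜⬜⬜⬜
❓❓⬛⬛⬛⬛⬜⬛⬛
❓❓❓⬛⬜⬜🚪⬜⬜
❓❓❓❓❓❓❓❓❓

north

❓❓❓❓❓❓❓❓❓
❓❓❓❓❓❓❓❓❓
❓❓⬛⬜⬜⬜⬜❓❓
❓❓⬛⬜⬜⬜⬜⬜❓
❓❓⬛⬜🔴⬜⬜⬜⬜
❓❓⬛⬜⬜⬜⬜⬜⬜
❓❓⬛⬜📦⬜⬜⬜⬜
❓❓⬛⬛⬛⬛⬜⬛⬛
❓❓❓⬛⬜⬜🚪⬜⬜

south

❓❓❓❓❓❓❓❓❓
❓❓⬛⬜⬜⬜⬜❓❓
❓❓⬛⬜⬜⬜⬜⬜❓
❓❓⬛⬜⬜⬜⬜⬜⬜
❓❓⬛⬜🔴⬜⬜⬜⬜
❓❓⬛⬜📦⬜⬜⬜⬜
❓❓⬛⬛⬛⬛⬜⬛⬛
❓❓❓⬛⬜⬜🚪⬜⬜
❓❓❓❓❓❓❓❓❓

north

❓❓❓❓❓❓❓❓❓
❓❓❓❓❓❓❓❓❓
❓❓⬛⬜⬜⬜⬜❓❓
❓❓⬛⬜⬜⬜⬜⬜❓
❓❓⬛⬜🔴⬜⬜⬜⬜
❓❓⬛⬜⬜⬜⬜⬜⬜
❓❓⬛⬜📦⬜⬜⬜⬜
❓❓⬛⬛⬛⬛⬜⬛⬛
❓❓❓⬛⬜⬜🚪⬜⬜

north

❓❓❓❓❓❓❓❓❓
❓❓❓❓❓❓❓❓❓
❓❓⬛⬛⬛⬛⬛❓❓
❓❓⬛⬜⬜⬜⬜❓❓
❓❓⬛⬜🔴⬜⬜⬜❓
❓❓⬛⬜⬜⬜⬜⬜⬜
❓❓⬛⬜⬜⬜⬜⬜⬜
❓❓⬛⬜📦⬜⬜⬜⬜
❓❓⬛⬛⬛⬛⬜⬛⬛

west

❓❓❓❓❓❓❓❓❓
❓❓❓❓❓❓❓❓❓
❓❓⬛⬛⬛⬛⬛⬛❓
❓❓⬛⬛⬜⬜⬜⬜❓
❓❓⬛⬛🔴⬜⬜⬜⬜
❓❓⬛⬛⬜⬜⬜⬜⬜
❓❓⬛⬛⬜⬜⬜⬜⬜
❓❓❓⬛⬜📦⬜⬜⬜
❓❓❓⬛⬛⬛⬛⬜⬛

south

❓❓❓❓❓❓❓❓❓
❓❓⬛⬛⬛⬛⬛⬛❓
❓❓⬛⬛⬜⬜⬜⬜❓
❓❓⬛⬛⬜⬜⬜⬜⬜
❓❓⬛⬛🔴⬜⬜⬜⬜
❓❓⬛⬛⬜⬜⬜⬜⬜
❓❓⬛⬛⬜📦⬜⬜⬜
❓❓❓⬛⬛⬛⬛⬜⬛
❓❓❓❓⬛⬜⬜🚪⬜

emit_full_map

⬛⬛⬛⬛⬛⬛❓❓
⬛⬛⬜⬜⬜⬜❓❓
⬛⬛⬜⬜⬜⬜⬜❓
⬛⬛🔴⬜⬜⬜⬜⬜
⬛⬛⬜⬜⬜⬜⬜⬜
⬛⬛⬜📦⬜⬜⬜⬜
❓⬛⬛⬛⬛⬜⬛⬛
❓❓⬛⬜⬜🚪⬜⬜

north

❓❓❓❓❓❓❓❓❓
❓❓❓❓❓❓❓❓❓
❓❓⬛⬛⬛⬛⬛⬛❓
❓❓⬛⬛⬜⬜⬜⬜❓
❓❓⬛⬛🔴⬜⬜⬜⬜
❓❓⬛⬛⬜⬜⬜⬜⬜
❓❓⬛⬛⬜⬜⬜⬜⬜
❓❓⬛⬛⬜📦⬜⬜⬜
❓❓❓⬛⬛⬛⬛⬜⬛

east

❓❓❓❓❓❓❓❓❓
❓❓❓❓❓❓❓❓❓
❓⬛⬛⬛⬛⬛⬛❓❓
❓⬛⬛⬜⬜⬜⬜❓❓
❓⬛⬛⬜🔴⬜⬜⬜❓
❓⬛⬛⬜⬜⬜⬜⬜⬜
❓⬛⬛⬜⬜⬜⬜⬜⬜
❓⬛⬛⬜📦⬜⬜⬜⬜
❓❓⬛⬛⬛⬛⬜⬛⬛

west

❓❓❓❓❓❓❓❓❓
❓❓❓❓❓❓❓❓❓
❓❓⬛⬛⬛⬛⬛⬛❓
❓❓⬛⬛⬜⬜⬜⬜❓
❓❓⬛⬛🔴⬜⬜⬜⬜
❓❓⬛⬛⬜⬜⬜⬜⬜
❓❓⬛⬛⬜⬜⬜⬜⬜
❓❓⬛⬛⬜📦⬜⬜⬜
❓❓❓⬛⬛⬛⬛⬜⬛

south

❓❓❓❓❓❓❓❓❓
❓❓⬛⬛⬛⬛⬛⬛❓
❓❓⬛⬛⬜⬜⬜⬜❓
❓❓⬛⬛⬜⬜⬜⬜⬜
❓❓⬛⬛🔴⬜⬜⬜⬜
❓❓⬛⬛⬜⬜⬜⬜⬜
❓❓⬛⬛⬜📦⬜⬜⬜
❓❓❓⬛⬛⬛⬛⬜⬛
❓❓❓❓⬛⬜⬜🚪⬜


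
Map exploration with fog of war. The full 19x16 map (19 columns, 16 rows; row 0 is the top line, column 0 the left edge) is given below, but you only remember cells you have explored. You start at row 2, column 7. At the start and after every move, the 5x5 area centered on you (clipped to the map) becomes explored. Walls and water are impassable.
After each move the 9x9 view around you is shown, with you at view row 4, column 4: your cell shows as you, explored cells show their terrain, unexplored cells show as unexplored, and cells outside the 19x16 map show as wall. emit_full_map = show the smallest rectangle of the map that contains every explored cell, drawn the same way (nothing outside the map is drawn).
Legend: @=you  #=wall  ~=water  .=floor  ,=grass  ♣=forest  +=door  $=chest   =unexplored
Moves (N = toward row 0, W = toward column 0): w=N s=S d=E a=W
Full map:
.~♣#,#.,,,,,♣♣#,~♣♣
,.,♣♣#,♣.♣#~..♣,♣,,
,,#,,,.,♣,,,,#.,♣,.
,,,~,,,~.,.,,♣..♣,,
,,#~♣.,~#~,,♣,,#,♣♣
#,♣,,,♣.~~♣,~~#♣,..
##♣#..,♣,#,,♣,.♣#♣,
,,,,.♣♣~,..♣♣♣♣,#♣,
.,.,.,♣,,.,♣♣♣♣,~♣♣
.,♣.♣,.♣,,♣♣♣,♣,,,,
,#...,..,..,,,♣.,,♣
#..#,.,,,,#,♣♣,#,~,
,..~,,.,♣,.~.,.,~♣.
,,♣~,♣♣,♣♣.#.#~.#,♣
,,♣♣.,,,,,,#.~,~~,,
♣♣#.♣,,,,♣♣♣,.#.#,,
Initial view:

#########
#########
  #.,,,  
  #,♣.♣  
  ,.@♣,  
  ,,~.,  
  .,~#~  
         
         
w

#########
#########
#########
  #.,,,  
  #,@.♣  
  ,.,♣,  
  ,,~.,  
  .,~#~  
         

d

#########
#########
#########
 #.,,,,  
 #,♣@♣#  
 ,.,♣,,  
 ,,~.,.  
 .,~#~   
         

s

#########
#########
 #.,,,,  
 #,♣.♣#  
 ,.,@,,  
 ,,~.,.  
 .,~#~,  
         
         

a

#########
#########
  #.,,,, 
  #,♣.♣# 
  ,.@♣,, 
  ,,~.,. 
  .,~#~, 
         
         

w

#########
#########
#########
  #.,,,, 
  #,@.♣# 
  ,.,♣,, 
  ,,~.,. 
  .,~#~, 
         

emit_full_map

#.,,,,
#,@.♣#
,.,♣,,
,,~.,.
.,~#~,

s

#########
#########
  #.,,,, 
  #,♣.♣# 
  ,.@♣,, 
  ,,~.,. 
  .,~#~, 
         
         

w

#########
#########
#########
  #.,,,, 
  #,@.♣# 
  ,.,♣,, 
  ,,~.,. 
  .,~#~, 
         

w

#########
#########
#########
#########
  #.@,,, 
  #,♣.♣# 
  ,.,♣,, 
  ,,~.,. 
  .,~#~, 

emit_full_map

#.@,,,
#,♣.♣#
,.,♣,,
,,~.,.
.,~#~,


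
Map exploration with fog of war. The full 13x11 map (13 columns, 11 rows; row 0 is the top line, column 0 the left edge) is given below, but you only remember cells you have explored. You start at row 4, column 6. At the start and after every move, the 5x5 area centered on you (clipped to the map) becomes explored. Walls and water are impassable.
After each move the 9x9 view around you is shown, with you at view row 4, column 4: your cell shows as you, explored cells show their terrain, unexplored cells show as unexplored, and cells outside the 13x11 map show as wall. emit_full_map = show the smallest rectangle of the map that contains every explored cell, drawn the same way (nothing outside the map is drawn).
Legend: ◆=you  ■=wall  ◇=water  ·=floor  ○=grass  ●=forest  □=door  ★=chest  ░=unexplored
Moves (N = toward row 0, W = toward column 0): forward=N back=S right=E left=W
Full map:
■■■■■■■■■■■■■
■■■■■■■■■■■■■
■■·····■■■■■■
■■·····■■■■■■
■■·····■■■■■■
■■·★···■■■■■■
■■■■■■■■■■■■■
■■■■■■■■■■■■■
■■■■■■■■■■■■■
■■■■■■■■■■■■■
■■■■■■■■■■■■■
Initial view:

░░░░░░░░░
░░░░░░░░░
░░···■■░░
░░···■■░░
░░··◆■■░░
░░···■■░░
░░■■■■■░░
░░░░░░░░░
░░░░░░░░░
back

░░░░░░░░░
░░···■■░░
░░···■■░░
░░···■■░░
░░··◆■■░░
░░■■■■■░░
░░■■■■■░░
░░░░░░░░░
░░░░░░░░░

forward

░░░░░░░░░
░░░░░░░░░
░░···■■░░
░░···■■░░
░░··◆■■░░
░░···■■░░
░░■■■■■░░
░░■■■■■░░
░░░░░░░░░

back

░░░░░░░░░
░░···■■░░
░░···■■░░
░░···■■░░
░░··◆■■░░
░░■■■■■░░
░░■■■■■░░
░░░░░░░░░
░░░░░░░░░

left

░░░░░░░░░
░░░···■■░
░░····■■░
░░····■■░
░░★·◆·■■░
░░■■■■■■░
░░■■■■■■░
░░░░░░░░░
░░░░░░░░░

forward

░░░░░░░░░
░░░░░░░░░
░░····■■░
░░····■■░
░░··◆·■■░
░░★···■■░
░░■■■■■■░
░░■■■■■■░
░░░░░░░░░

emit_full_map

····■■
····■■
··◆·■■
★···■■
■■■■■■
■■■■■■

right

░░░░░░░░░
░░░░░░░░░
░····■■░░
░····■■░░
░···◆■■░░
░★···■■░░
░■■■■■■░░
░■■■■■■░░
░░░░░░░░░

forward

■■■■■■■■■
░░░░░░░░░
░░■■■■■░░
░····■■░░
░···◆■■░░
░····■■░░
░★···■■░░
░■■■■■■░░
░■■■■■■░░

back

░░░░░░░░░
░░■■■■■░░
░····■■░░
░····■■░░
░···◆■■░░
░★···■■░░
░■■■■■■░░
░■■■■■■░░
░░░░░░░░░

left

░░░░░░░░░
░░░■■■■■░
░░····■■░
░░····■■░
░░··◆·■■░
░░★···■■░
░░■■■■■■░
░░■■■■■■░
░░░░░░░░░

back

░░░■■■■■░
░░····■■░
░░····■■░
░░····■■░
░░★·◆·■■░
░░■■■■■■░
░░■■■■■■░
░░░░░░░░░
░░░░░░░░░

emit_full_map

░■■■■■
····■■
····■■
····■■
★·◆·■■
■■■■■■
■■■■■■


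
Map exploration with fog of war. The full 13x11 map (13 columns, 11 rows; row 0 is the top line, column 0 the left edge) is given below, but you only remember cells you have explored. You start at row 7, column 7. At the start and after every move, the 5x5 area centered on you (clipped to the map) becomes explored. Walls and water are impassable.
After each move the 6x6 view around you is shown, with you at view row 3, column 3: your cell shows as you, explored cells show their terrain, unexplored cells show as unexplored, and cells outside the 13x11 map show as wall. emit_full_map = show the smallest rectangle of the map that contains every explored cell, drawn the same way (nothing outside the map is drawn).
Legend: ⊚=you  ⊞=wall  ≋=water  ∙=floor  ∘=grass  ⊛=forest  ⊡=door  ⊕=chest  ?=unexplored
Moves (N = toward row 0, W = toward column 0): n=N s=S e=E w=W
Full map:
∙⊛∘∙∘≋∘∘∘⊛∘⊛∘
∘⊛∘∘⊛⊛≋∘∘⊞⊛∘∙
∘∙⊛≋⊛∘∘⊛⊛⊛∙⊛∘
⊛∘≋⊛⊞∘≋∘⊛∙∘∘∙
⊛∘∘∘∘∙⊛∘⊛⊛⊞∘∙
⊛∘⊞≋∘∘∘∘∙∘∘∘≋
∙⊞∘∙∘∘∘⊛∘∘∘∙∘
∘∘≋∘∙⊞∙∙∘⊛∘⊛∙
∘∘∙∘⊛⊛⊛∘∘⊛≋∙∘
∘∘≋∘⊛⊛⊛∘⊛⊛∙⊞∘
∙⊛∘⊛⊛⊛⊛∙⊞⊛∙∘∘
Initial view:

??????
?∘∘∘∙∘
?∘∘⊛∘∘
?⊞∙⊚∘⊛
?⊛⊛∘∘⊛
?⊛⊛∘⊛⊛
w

??????
?∘∘∘∘∙
?∘∘∘⊛∘
?∙⊞⊚∙∘
?⊛⊛⊛∘∘
?⊛⊛⊛∘⊛

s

?∘∘∘∘∙
?∘∘∘⊛∘
?∙⊞∙∙∘
?⊛⊛⊚∘∘
?⊛⊛⊛∘⊛
?⊛⊛⊛∙⊞

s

?∘∘∘⊛∘
?∙⊞∙∙∘
?⊛⊛⊛∘∘
?⊛⊛⊚∘⊛
?⊛⊛⊛∙⊞
⊞⊞⊞⊞⊞⊞

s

?∙⊞∙∙∘
?⊛⊛⊛∘∘
?⊛⊛⊛∘⊛
?⊛⊛⊚∙⊞
⊞⊞⊞⊞⊞⊞
⊞⊞⊞⊞⊞⊞

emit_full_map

∘∘∘∘∙∘
∘∘∘⊛∘∘
∙⊞∙∙∘⊛
⊛⊛⊛∘∘⊛
⊛⊛⊛∘⊛⊛
⊛⊛⊚∙⊞?

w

??∙⊞∙∙
?∘⊛⊛⊛∘
?∘⊛⊛⊛∘
?⊛⊛⊚⊛∙
⊞⊞⊞⊞⊞⊞
⊞⊞⊞⊞⊞⊞

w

???∙⊞∙
?∙∘⊛⊛⊛
?≋∘⊛⊛⊛
?∘⊛⊚⊛⊛
⊞⊞⊞⊞⊞⊞
⊞⊞⊞⊞⊞⊞

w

????∙⊞
?∘∙∘⊛⊛
?∘≋∘⊛⊛
?⊛∘⊚⊛⊛
⊞⊞⊞⊞⊞⊞
⊞⊞⊞⊞⊞⊞

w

⊞????∙
⊞∘∘∙∘⊛
⊞∘∘≋∘⊛
⊞∙⊛⊚⊛⊛
⊞⊞⊞⊞⊞⊞
⊞⊞⊞⊞⊞⊞

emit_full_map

????∘∘∘∘∙∘
????∘∘∘⊛∘∘
????∙⊞∙∙∘⊛
∘∘∙∘⊛⊛⊛∘∘⊛
∘∘≋∘⊛⊛⊛∘⊛⊛
∙⊛⊚⊛⊛⊛⊛∙⊞?

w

⊞⊞????
⊞⊞∘∘∙∘
⊞⊞∘∘≋∘
⊞⊞∙⊚∘⊛
⊞⊞⊞⊞⊞⊞
⊞⊞⊞⊞⊞⊞

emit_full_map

????∘∘∘∘∙∘
????∘∘∘⊛∘∘
????∙⊞∙∙∘⊛
∘∘∙∘⊛⊛⊛∘∘⊛
∘∘≋∘⊛⊛⊛∘⊛⊛
∙⊚∘⊛⊛⊛⊛∙⊞?


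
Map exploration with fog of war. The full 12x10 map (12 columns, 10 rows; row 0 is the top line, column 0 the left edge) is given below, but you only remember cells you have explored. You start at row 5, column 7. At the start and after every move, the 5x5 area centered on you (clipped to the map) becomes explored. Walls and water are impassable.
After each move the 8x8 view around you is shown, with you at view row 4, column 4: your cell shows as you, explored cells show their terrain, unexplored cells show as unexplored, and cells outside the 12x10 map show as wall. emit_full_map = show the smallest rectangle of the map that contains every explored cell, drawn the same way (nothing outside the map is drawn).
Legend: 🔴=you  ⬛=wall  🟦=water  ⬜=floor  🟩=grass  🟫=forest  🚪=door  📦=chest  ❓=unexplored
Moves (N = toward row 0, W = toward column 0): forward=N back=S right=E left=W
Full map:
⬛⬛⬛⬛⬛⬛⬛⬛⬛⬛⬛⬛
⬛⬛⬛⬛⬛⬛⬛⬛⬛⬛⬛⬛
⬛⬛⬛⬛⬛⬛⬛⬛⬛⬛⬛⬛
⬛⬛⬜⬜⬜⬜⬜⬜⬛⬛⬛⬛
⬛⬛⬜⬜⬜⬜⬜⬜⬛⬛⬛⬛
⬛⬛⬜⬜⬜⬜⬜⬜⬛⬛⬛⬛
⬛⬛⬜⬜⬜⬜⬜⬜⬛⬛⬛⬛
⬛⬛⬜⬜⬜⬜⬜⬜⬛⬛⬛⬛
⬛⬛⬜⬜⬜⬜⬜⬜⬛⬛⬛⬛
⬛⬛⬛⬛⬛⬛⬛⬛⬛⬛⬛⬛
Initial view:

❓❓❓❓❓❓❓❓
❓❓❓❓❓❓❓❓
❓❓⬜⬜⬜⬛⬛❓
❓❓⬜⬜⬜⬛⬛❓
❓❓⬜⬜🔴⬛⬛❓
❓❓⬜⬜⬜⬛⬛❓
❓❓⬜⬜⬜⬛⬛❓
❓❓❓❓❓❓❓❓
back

❓❓❓❓❓❓❓❓
❓❓⬜⬜⬜⬛⬛❓
❓❓⬜⬜⬜⬛⬛❓
❓❓⬜⬜⬜⬛⬛❓
❓❓⬜⬜🔴⬛⬛❓
❓❓⬜⬜⬜⬛⬛❓
❓❓⬜⬜⬜⬛⬛❓
❓❓❓❓❓❓❓❓

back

❓❓⬜⬜⬜⬛⬛❓
❓❓⬜⬜⬜⬛⬛❓
❓❓⬜⬜⬜⬛⬛❓
❓❓⬜⬜⬜⬛⬛❓
❓❓⬜⬜🔴⬛⬛❓
❓❓⬜⬜⬜⬛⬛❓
❓❓⬛⬛⬛⬛⬛❓
⬛⬛⬛⬛⬛⬛⬛⬛

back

❓❓⬜⬜⬜⬛⬛❓
❓❓⬜⬜⬜⬛⬛❓
❓❓⬜⬜⬜⬛⬛❓
❓❓⬜⬜⬜⬛⬛❓
❓❓⬜⬜🔴⬛⬛❓
❓❓⬛⬛⬛⬛⬛❓
⬛⬛⬛⬛⬛⬛⬛⬛
⬛⬛⬛⬛⬛⬛⬛⬛

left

❓❓❓⬜⬜⬜⬛⬛
❓❓❓⬜⬜⬜⬛⬛
❓❓⬜⬜⬜⬜⬛⬛
❓❓⬜⬜⬜⬜⬛⬛
❓❓⬜⬜🔴⬜⬛⬛
❓❓⬛⬛⬛⬛⬛⬛
⬛⬛⬛⬛⬛⬛⬛⬛
⬛⬛⬛⬛⬛⬛⬛⬛

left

❓❓❓❓⬜⬜⬜⬛
❓❓❓❓⬜⬜⬜⬛
❓❓⬜⬜⬜⬜⬜⬛
❓❓⬜⬜⬜⬜⬜⬛
❓❓⬜⬜🔴⬜⬜⬛
❓❓⬛⬛⬛⬛⬛⬛
⬛⬛⬛⬛⬛⬛⬛⬛
⬛⬛⬛⬛⬛⬛⬛⬛

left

❓❓❓❓❓⬜⬜⬜
❓❓❓❓❓⬜⬜⬜
❓❓⬜⬜⬜⬜⬜⬜
❓❓⬜⬜⬜⬜⬜⬜
❓❓⬜⬜🔴⬜⬜⬜
❓❓⬛⬛⬛⬛⬛⬛
⬛⬛⬛⬛⬛⬛⬛⬛
⬛⬛⬛⬛⬛⬛⬛⬛

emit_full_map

❓❓❓⬜⬜⬜⬛⬛
❓❓❓⬜⬜⬜⬛⬛
❓❓❓⬜⬜⬜⬛⬛
⬜⬜⬜⬜⬜⬜⬛⬛
⬜⬜⬜⬜⬜⬜⬛⬛
⬜⬜🔴⬜⬜⬜⬛⬛
⬛⬛⬛⬛⬛⬛⬛⬛

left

⬛❓❓❓❓❓⬜⬜
⬛❓❓❓❓❓⬜⬜
⬛❓⬛⬜⬜⬜⬜⬜
⬛❓⬛⬜⬜⬜⬜⬜
⬛❓⬛⬜🔴⬜⬜⬜
⬛❓⬛⬛⬛⬛⬛⬛
⬛⬛⬛⬛⬛⬛⬛⬛
⬛⬛⬛⬛⬛⬛⬛⬛

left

⬛⬛❓❓❓❓❓⬜
⬛⬛❓❓❓❓❓⬜
⬛⬛⬛⬛⬜⬜⬜⬜
⬛⬛⬛⬛⬜⬜⬜⬜
⬛⬛⬛⬛🔴⬜⬜⬜
⬛⬛⬛⬛⬛⬛⬛⬛
⬛⬛⬛⬛⬛⬛⬛⬛
⬛⬛⬛⬛⬛⬛⬛⬛

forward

⬛⬛❓❓❓❓❓⬜
⬛⬛❓❓❓❓❓⬜
⬛⬛⬛⬛⬜⬜⬜⬜
⬛⬛⬛⬛⬜⬜⬜⬜
⬛⬛⬛⬛🔴⬜⬜⬜
⬛⬛⬛⬛⬜⬜⬜⬜
⬛⬛⬛⬛⬛⬛⬛⬛
⬛⬛⬛⬛⬛⬛⬛⬛

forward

⬛⬛❓❓❓❓❓❓
⬛⬛❓❓❓❓❓⬜
⬛⬛⬛⬛⬜⬜⬜⬜
⬛⬛⬛⬛⬜⬜⬜⬜
⬛⬛⬛⬛🔴⬜⬜⬜
⬛⬛⬛⬛⬜⬜⬜⬜
⬛⬛⬛⬛⬜⬜⬜⬜
⬛⬛⬛⬛⬛⬛⬛⬛

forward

⬛⬛❓❓❓❓❓❓
⬛⬛❓❓❓❓❓❓
⬛⬛⬛⬛⬜⬜⬜⬜
⬛⬛⬛⬛⬜⬜⬜⬜
⬛⬛⬛⬛🔴⬜⬜⬜
⬛⬛⬛⬛⬜⬜⬜⬜
⬛⬛⬛⬛⬜⬜⬜⬜
⬛⬛⬛⬛⬜⬜⬜⬜

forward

⬛⬛❓❓❓❓❓❓
⬛⬛❓❓❓❓❓❓
⬛⬛⬛⬛⬛⬛⬛❓
⬛⬛⬛⬛⬜⬜⬜⬜
⬛⬛⬛⬛🔴⬜⬜⬜
⬛⬛⬛⬛⬜⬜⬜⬜
⬛⬛⬛⬛⬜⬜⬜⬜
⬛⬛⬛⬛⬜⬜⬜⬜

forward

⬛⬛⬛⬛⬛⬛⬛⬛
⬛⬛❓❓❓❓❓❓
⬛⬛⬛⬛⬛⬛⬛❓
⬛⬛⬛⬛⬛⬛⬛❓
⬛⬛⬛⬛🔴⬜⬜⬜
⬛⬛⬛⬛⬜⬜⬜⬜
⬛⬛⬛⬛⬜⬜⬜⬜
⬛⬛⬛⬛⬜⬜⬜⬜

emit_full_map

⬛⬛⬛⬛⬛❓❓❓❓❓
⬛⬛⬛⬛⬛❓❓❓❓❓
⬛⬛🔴⬜⬜⬜⬜⬜⬛⬛
⬛⬛⬜⬜⬜⬜⬜⬜⬛⬛
⬛⬛⬜⬜⬜⬜⬜⬜⬛⬛
⬛⬛⬜⬜⬜⬜⬜⬜⬛⬛
⬛⬛⬜⬜⬜⬜⬜⬜⬛⬛
⬛⬛⬜⬜⬜⬜⬜⬜⬛⬛
⬛⬛⬛⬛⬛⬛⬛⬛⬛⬛

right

⬛⬛⬛⬛⬛⬛⬛⬛
⬛❓❓❓❓❓❓❓
⬛⬛⬛⬛⬛⬛⬛❓
⬛⬛⬛⬛⬛⬛⬛❓
⬛⬛⬛⬜🔴⬜⬜⬜
⬛⬛⬛⬜⬜⬜⬜⬜
⬛⬛⬛⬜⬜⬜⬜⬜
⬛⬛⬛⬜⬜⬜⬜⬜

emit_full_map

⬛⬛⬛⬛⬛⬛❓❓❓❓
⬛⬛⬛⬛⬛⬛❓❓❓❓
⬛⬛⬜🔴⬜⬜⬜⬜⬛⬛
⬛⬛⬜⬜⬜⬜⬜⬜⬛⬛
⬛⬛⬜⬜⬜⬜⬜⬜⬛⬛
⬛⬛⬜⬜⬜⬜⬜⬜⬛⬛
⬛⬛⬜⬜⬜⬜⬜⬜⬛⬛
⬛⬛⬜⬜⬜⬜⬜⬜⬛⬛
⬛⬛⬛⬛⬛⬛⬛⬛⬛⬛
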